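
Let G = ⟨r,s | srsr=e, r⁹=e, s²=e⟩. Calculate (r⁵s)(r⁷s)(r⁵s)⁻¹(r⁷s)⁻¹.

[(r⁵s), (r⁷s)] = (r⁵s)·(r⁷s)·(r⁵s)⁻¹·(r⁷s)⁻¹.
  (r⁵s) · (r⁷s) = r⁷
  (r⁷) · (r⁵s) = r³s
  (r³s) · (r⁷s) = r⁵

Answer: r⁵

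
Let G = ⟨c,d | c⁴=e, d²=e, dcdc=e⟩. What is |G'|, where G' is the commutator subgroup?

G' = [G, G] is generated by all commutators. The generator-pair commutators are: [c, d] = c².
The subgroup they normally generate is {e, c²}, of order 2.
Check: |G/G'| = 8/2 = 4 is the order of the abelianisation.

Answer: 2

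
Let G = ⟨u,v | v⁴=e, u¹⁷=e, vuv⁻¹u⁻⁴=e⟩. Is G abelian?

u·v = uv but v·u = u⁴v, so u·v ≠ v·u and G is not abelian.

Answer: No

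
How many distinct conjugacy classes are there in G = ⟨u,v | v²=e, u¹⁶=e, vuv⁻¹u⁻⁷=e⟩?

The conjugacy classes (representative and size) are:
  [e] (size 1), [u] (size 2), [u¹⁴] (size 2), [u³] (size 2), [u⁴] (size 2), [u¹⁰] (size 2), [u⁸] (size 1), [u⁹] (size 2), [u¹¹] (size 2), [u¹⁰v] (size 8), [uv] (size 8).
Class equation: 1 + 2 + 2 + 2 + 2 + 2 + 1 + 2 + 2 + 8 + 8 = 32 = |G|. So G has 11 conjugacy classes.

Answer: 11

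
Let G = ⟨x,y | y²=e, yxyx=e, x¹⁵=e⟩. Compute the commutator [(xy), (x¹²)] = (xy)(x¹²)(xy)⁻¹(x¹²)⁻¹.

[(xy), (x¹²)] = (xy)·(x¹²)·(xy)⁻¹·(x¹²)⁻¹.
  (xy) · (x¹²) = x⁴y
  (x⁴y) · (xy) = x³
  (x³) · (x³) = x⁶

Answer: x⁶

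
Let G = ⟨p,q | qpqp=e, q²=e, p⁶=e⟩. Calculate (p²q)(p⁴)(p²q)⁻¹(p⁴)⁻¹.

[(p²q), (p⁴)] = (p²q)·(p⁴)·(p²q)⁻¹·(p⁴)⁻¹.
  (p²q) · (p⁴) = p⁴q
  (p⁴q) · (p²q) = p²
  (p²) · (p²) = p⁴

Answer: p⁴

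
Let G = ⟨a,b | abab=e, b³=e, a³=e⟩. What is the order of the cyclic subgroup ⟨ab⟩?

|⟨ab⟩| equals the order of ab. Compute successive powers until reaching e:
  (ab)¹ = ab, (ab)² = e.
The smallest positive k with (ab)ᵏ = e is 2, so |⟨ab⟩| = 2.

Answer: 2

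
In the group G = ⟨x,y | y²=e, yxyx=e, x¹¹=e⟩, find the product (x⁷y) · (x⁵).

Compute (x⁷y) · (x⁵) by multiplying left to right and reducing via the relations at each step:
  (x⁷y) · x⁵ = x²y

Answer: x²y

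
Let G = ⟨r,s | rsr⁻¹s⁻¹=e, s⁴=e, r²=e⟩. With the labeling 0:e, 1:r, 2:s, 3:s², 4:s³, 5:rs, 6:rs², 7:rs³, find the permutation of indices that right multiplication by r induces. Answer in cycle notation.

(0 1)(2 5)(3 6)(4 7)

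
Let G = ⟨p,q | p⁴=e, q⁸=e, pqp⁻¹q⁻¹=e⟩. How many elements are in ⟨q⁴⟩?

|⟨q⁴⟩| equals the order of q⁴. Compute successive powers until reaching e:
  (q⁴)¹ = q⁴, (q⁴)² = e.
The smallest positive k with (q⁴)ᵏ = e is 2, so |⟨q⁴⟩| = 2.

Answer: 2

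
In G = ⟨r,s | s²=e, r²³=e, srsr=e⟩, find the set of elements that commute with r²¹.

⟨r²¹⟩ ⊆ C_G(r²¹) since powers of r²¹ commute with r²¹; so |C_G(r²¹)| ≥ |⟨r²¹⟩| = 23.
By orbit–stabilizer, |C_G(r²¹)| = |G| / |conj. class of r²¹| = 46 / 2 = 23.
The 23 elements commuting with r²¹ are {e, r, r², r³, r⁴, r⁵, r⁶, r⁷, r⁸, r⁹, r¹⁰, r¹¹, r¹², r¹³, r¹⁴, r¹⁵, r¹⁶, r¹⁷, r¹⁸, r¹⁹, r²⁰, r²¹, r²²}.

Answer: {e, r, r², r³, r⁴, r⁵, r⁶, r⁷, r⁸, r⁹, r¹⁰, r¹¹, r¹², r¹³, r¹⁴, r¹⁵, r¹⁶, r¹⁷, r¹⁸, r¹⁹, r²⁰, r²¹, r²²}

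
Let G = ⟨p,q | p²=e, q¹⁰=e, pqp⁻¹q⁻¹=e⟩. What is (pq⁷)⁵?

Compute successive powers of (pq⁷), reducing at each step:
  (pq⁷)²: (pq⁷) · p = q⁷;   (q⁷) · q⁷ = q⁴
  (pq⁷)³: (q⁴) · p = pq⁴;   (pq⁴) · q⁷ = pq
  (pq⁷)⁴: (pq) · p = q;   q · q⁷ = q⁸
  (pq⁷)⁵: (q⁸) · p = pq⁸;   (pq⁸) · q⁷ = pq⁵

Answer: pq⁵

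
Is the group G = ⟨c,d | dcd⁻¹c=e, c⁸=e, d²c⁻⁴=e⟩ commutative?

c·d = cd but d·c = c³d⁻¹, so c·d ≠ d·c and G is not abelian.

Answer: No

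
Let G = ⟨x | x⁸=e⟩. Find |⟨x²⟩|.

|⟨x²⟩| equals the order of x². Compute successive powers until reaching e:
  (x²)¹ = x², (x²)² = x⁴, (x²)³ = x⁶, (x²)⁴ = e.
The smallest positive k with (x²)ᵏ = e is 4, so |⟨x²⟩| = 4.

Answer: 4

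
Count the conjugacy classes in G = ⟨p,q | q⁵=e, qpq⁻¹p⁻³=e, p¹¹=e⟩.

The conjugacy classes (representative and size) are:
  [e] (size 1), [p³] (size 5), [p⁶] (size 5), [p⁷q] (size 11), [p⁹q²] (size 11), [p⁷q³] (size 11), [p⁷q⁴] (size 11).
Class equation: 1 + 5 + 5 + 11 + 11 + 11 + 11 = 55 = |G|. So G has 7 conjugacy classes.

Answer: 7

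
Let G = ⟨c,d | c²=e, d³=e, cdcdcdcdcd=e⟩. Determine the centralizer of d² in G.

⟨d²⟩ ⊆ C_G(d²) since powers of d² commute with d²; so |C_G(d²)| ≥ |⟨d²⟩| = 3.
By orbit–stabilizer, |C_G(d²)| = |G| / |conj. class of d²| = 60 / 20 = 3.
The 3 elements commuting with d² are {e, d, d²}.

Answer: {e, d, d²}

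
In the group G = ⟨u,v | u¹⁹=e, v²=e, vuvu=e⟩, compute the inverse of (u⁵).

The order of (u⁵) is 19 (smallest k with (u⁵)ᵏ = e), so (u⁵)⁻¹ = (u⁵)¹⁸ = u¹⁴.
Check: (u⁵) · (u¹⁴) → (u⁵) · u¹⁴ = e, giving e as required.

Answer: u¹⁴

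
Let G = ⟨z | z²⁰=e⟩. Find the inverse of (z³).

The order of (z³) is 20 (smallest k with (z³)ᵏ = e), so (z³)⁻¹ = (z³)¹⁹ = z¹⁷.
Check: (z³) · (z¹⁷) → (z³) · z¹⁷ = e, giving e as required.

Answer: z¹⁷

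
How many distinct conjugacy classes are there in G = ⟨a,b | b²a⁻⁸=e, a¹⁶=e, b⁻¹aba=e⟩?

The conjugacy classes (representative and size) are:
  [e] (size 1), [a] (size 2), [a¹⁴] (size 2), [a³] (size 2), [a¹²] (size 2), [a⁵] (size 2), [a¹⁰] (size 2), [a⁷] (size 2), [a⁸] (size 1), [a⁶b] (size 8), [a³b⁻¹] (size 8).
Class equation: 1 + 2 + 2 + 2 + 2 + 2 + 2 + 2 + 1 + 8 + 8 = 32 = |G|. So G has 11 conjugacy classes.

Answer: 11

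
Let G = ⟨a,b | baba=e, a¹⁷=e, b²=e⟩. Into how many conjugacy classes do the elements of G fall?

The conjugacy classes (representative and size) are:
  [e] (size 1), [a¹⁶] (size 2), [a²] (size 2), [a³] (size 2), [a¹³] (size 2), [a¹²] (size 2), [a⁶] (size 2), [a¹⁰] (size 2), [a⁹] (size 2), [a⁷b] (size 17).
Class equation: 1 + 2 + 2 + 2 + 2 + 2 + 2 + 2 + 2 + 17 = 34 = |G|. So G has 10 conjugacy classes.

Answer: 10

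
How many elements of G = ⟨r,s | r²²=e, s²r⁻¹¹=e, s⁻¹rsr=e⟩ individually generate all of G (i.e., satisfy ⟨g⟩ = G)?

⟨g⟩ = G would require ord(g) = |G| = 44, but the maximum element order in G is 22 < 44. So G is not cyclic and no single element generates it: the count is 0.

Answer: 0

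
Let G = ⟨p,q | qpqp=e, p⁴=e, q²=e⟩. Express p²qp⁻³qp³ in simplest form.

Multiply left to right, reducing at each step:
  (p²) · q = p²q
  (p²q) · p⁻³ = pq
  (pq) · q = p
  p · p³ = e

Answer: e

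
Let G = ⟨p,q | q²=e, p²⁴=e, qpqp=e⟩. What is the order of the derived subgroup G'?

G' = [G, G] is generated by all commutators. The generator-pair commutators are: [p, q] = p².
The subgroup they normally generate is {e, p², p⁴, p⁶, p⁸, p¹⁰, p¹², p¹⁴, p¹⁶, p¹⁸, p²⁰, p²²}, of order 12.
Check: |G/G'| = 48/12 = 4 is the order of the abelianisation.

Answer: 12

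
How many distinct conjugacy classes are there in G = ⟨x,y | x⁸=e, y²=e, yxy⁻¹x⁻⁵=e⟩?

The conjugacy classes (representative and size) are:
  [e] (size 1), [x⁵] (size 2), [x²] (size 1), [x⁷] (size 2), [x⁴] (size 1), [x⁶] (size 1), [y] (size 2), [x⁵y] (size 2), [x²y] (size 2), [x³y] (size 2).
Class equation: 1 + 2 + 1 + 2 + 1 + 1 + 2 + 2 + 2 + 2 = 16 = |G|. So G has 10 conjugacy classes.

Answer: 10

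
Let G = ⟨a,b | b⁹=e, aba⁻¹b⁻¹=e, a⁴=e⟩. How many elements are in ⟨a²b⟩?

|⟨a²b⟩| equals the order of a²b. Compute successive powers until reaching e:
  (a²b)¹ = a²b, (a²b)² = b², (a²b)³ = a²b³, (a²b)⁴ = b⁴, (a²b)⁵ = a²b⁵, (a²b)⁶ = b⁶, (a²b)⁷ = a²b⁷, (a²b)⁸ = b⁸, (a²b)⁹ = a², (a²b)¹⁰ = b, (a²b)¹¹ = a²b², (a²b)¹² = b³, (a²b)¹³ = a²b⁴, (a²b)¹⁴ = b⁵, (a²b)¹⁵ = a²b⁶, (a²b)¹⁶ = b⁷, (a²b)¹⁷ = a²b⁸, (a²b)¹⁸ = e.
The smallest positive k with (a²b)ᵏ = e is 18, so |⟨a²b⟩| = 18.

Answer: 18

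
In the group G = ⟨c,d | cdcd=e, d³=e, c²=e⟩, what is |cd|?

Compute successive powers until reaching e:
  (cd)¹ = cd, (cd)² = e.
The smallest positive k with (cd)ᵏ = e is 2.

Answer: 2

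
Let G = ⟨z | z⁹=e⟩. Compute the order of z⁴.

Compute successive powers until reaching e:
  (z⁴)¹ = z⁴, (z⁴)² = z⁸, (z⁴)³ = z³, (z⁴)⁴ = z⁷, (z⁴)⁵ = z², (z⁴)⁶ = z⁶, (z⁴)⁷ = z, (z⁴)⁸ = z⁵, (z⁴)⁹ = e.
The smallest positive k with (z⁴)ᵏ = e is 9.

Answer: 9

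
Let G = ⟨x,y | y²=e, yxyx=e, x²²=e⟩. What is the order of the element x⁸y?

Compute successive powers until reaching e:
  (x⁸y)¹ = x⁸y, (x⁸y)² = e.
The smallest positive k with (x⁸y)ᵏ = e is 2.

Answer: 2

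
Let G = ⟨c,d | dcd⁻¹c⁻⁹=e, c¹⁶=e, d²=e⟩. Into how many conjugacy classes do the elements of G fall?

The conjugacy classes (representative and size) are:
  [e] (size 1), [c⁹] (size 2), [c²] (size 1), [c³] (size 2), [c⁴] (size 1), [c¹³] (size 2), [c⁶] (size 1), [c¹⁵] (size 2), [c⁸] (size 1), [c¹⁰] (size 1), [c¹²] (size 1), [c¹⁴] (size 1), [d] (size 2), [cd] (size 2), [c²d] (size 2), [c¹¹d] (size 2), [c⁴d] (size 2), [c¹³d] (size 2), [c¹⁴d] (size 2), [c¹⁵d] (size 2).
Class equation: 1 + 2 + 1 + 2 + 1 + 2 + 1 + 2 + 1 + 1 + 1 + 1 + 2 + 2 + 2 + 2 + 2 + 2 + 2 + 2 = 32 = |G|. So G has 20 conjugacy classes.

Answer: 20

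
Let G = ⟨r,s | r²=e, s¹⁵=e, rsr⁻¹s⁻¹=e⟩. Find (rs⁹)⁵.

Compute successive powers of (rs⁹), reducing at each step:
  (rs⁹)²: (rs⁹) · r = s⁹;   (s⁹) · s⁹ = s³
  (rs⁹)³: (s³) · r = rs³;   (rs³) · s⁹ = rs¹²
  (rs⁹)⁴: (rs¹²) · r = s¹²;   (s¹²) · s⁹ = s⁶
  (rs⁹)⁵: (s⁶) · r = rs⁶;   (rs⁶) · s⁹ = r

Answer: r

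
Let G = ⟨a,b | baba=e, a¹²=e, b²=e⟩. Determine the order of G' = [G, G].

G' = [G, G] is generated by all commutators. The generator-pair commutators are: [a, b] = a².
The subgroup they normally generate is {e, a², a⁴, a⁶, a⁸, a¹⁰}, of order 6.
Check: |G/G'| = 24/6 = 4 is the order of the abelianisation.

Answer: 6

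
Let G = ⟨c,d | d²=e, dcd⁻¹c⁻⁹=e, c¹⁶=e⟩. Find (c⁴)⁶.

Compute successive powers of (c⁴), reducing at each step:
  (c⁴)²: (c⁴) · c⁴ = c⁸
  (c⁴)³: (c⁸) · c⁴ = c¹²
  (c⁴)⁴: (c¹²) · c⁴ = e
  (c⁴)⁵: e · c⁴ = c⁴
  (c⁴)⁶: (c⁴) · c⁴ = c⁸

Answer: c⁸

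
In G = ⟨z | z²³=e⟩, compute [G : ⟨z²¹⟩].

First find ord(z²¹) by computing successive powers:
  (z²¹)¹ = z²¹, (z²¹)² = z¹⁹, (z²¹)³ = z¹⁷, (z²¹)⁴ = z¹⁵, (z²¹)⁵ = z¹³, (z²¹)⁶ = z¹¹, (z²¹)⁷ = z⁹, (z²¹)⁸ = z⁷, (z²¹)⁹ = z⁵, (z²¹)¹⁰ = z³, (z²¹)¹¹ = z, (z²¹)¹² = z²², (z²¹)¹³ = z²⁰, (z²¹)¹⁴ = z¹⁸, (z²¹)¹⁵ = z¹⁶, (z²¹)¹⁶ = z¹⁴, (z²¹)¹⁷ = z¹², (z²¹)¹⁸ = z¹⁰, (z²¹)¹⁹ = z⁸, (z²¹)²⁰ = z⁶, (z²¹)²¹ = z⁴, (z²¹)²² = z², (z²¹)²³ = e.
So |⟨z²¹⟩| = ord(z²¹) = 23. With |G| = 23, by Lagrange [G : ⟨z²¹⟩] = 23/23 = 1.

Answer: 1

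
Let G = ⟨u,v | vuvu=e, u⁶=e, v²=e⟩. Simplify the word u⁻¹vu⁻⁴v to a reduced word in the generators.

Multiply left to right, reducing at each step:
  (u⁵) · v = u⁵v
  (u⁵v) · u⁻⁴ = u³v
  (u³v) · v = u³

Answer: u³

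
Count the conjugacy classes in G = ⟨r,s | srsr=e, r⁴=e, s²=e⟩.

The conjugacy classes (representative and size) are:
  [e] (size 1), [r] (size 2), [r²] (size 1), [r²s] (size 2), [r³s] (size 2).
Class equation: 1 + 2 + 1 + 2 + 2 = 8 = |G|. So G has 5 conjugacy classes.

Answer: 5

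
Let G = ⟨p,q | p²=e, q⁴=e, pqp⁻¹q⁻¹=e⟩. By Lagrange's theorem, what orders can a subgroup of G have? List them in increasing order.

|G| = 8 = 2³. By Lagrange's theorem the order of any subgroup divides 8; the divisors of 8 are 1, 2, 4, 8.

Answer: 1, 2, 4, 8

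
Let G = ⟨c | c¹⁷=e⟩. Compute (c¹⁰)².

Compute successive powers of (c¹⁰), reducing at each step:
  (c¹⁰)²: (c¹⁰) · c¹⁰ = c³

Answer: c³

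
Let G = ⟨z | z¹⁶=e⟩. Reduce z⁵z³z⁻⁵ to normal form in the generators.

Multiply left to right, reducing at each step:
  (z⁵) · z³ = z⁸
  (z⁸) · z⁻⁵ = z³

Answer: z³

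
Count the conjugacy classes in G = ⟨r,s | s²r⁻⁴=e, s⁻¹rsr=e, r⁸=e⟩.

The conjugacy classes (representative and size) are:
  [e] (size 1), [r⁷] (size 2), [r⁶] (size 2), [r³] (size 2), [r⁴] (size 1), [r²s⁻¹] (size 4), [r³s⁻¹] (size 4).
Class equation: 1 + 2 + 2 + 2 + 1 + 4 + 4 = 16 = |G|. So G has 7 conjugacy classes.

Answer: 7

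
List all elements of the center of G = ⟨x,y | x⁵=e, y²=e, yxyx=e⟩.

An element z ∈ Z(G) iff z commutes with every generator.
For example e is central: e·x = x = x·e; e·y = y = y·e.
Whereas x ∉ Z(G) since x·y = xy ≠ x⁴y = y·x.
Checking each of the 10 elements this way gives Z(G) = {e}, of order 1.

Answer: {e}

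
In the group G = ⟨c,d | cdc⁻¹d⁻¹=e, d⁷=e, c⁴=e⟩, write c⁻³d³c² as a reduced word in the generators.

Multiply left to right, reducing at each step:
  c · d³ = cd³
  (cd³) · c² = c³d³

Answer: c³d³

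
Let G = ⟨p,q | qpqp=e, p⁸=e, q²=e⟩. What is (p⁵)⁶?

Compute successive powers of (p⁵), reducing at each step:
  (p⁵)²: (p⁵) · p⁵ = p²
  (p⁵)³: (p²) · p⁵ = p⁷
  (p⁵)⁴: (p⁷) · p⁵ = p⁴
  (p⁵)⁵: (p⁴) · p⁵ = p
  (p⁵)⁶: p · p⁵ = p⁶

Answer: p⁶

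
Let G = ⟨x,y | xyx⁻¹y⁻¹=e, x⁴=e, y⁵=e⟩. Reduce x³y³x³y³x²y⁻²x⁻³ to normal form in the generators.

Multiply left to right, reducing at each step:
  (x³) · y³ = x³y³
  (x³y³) · x³ = x²y³
  (x²y³) · y³ = x²y
  (x²y) · x² = y
  y · y⁻² = y⁴
  (y⁴) · x⁻³ = xy⁴

Answer: xy⁴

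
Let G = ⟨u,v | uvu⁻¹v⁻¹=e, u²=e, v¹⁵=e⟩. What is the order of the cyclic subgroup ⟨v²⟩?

|⟨v²⟩| equals the order of v². Compute successive powers until reaching e:
  (v²)¹ = v², (v²)² = v⁴, (v²)³ = v⁶, (v²)⁴ = v⁸, (v²)⁵ = v¹⁰, (v²)⁶ = v¹², (v²)⁷ = v¹⁴, (v²)⁸ = v, (v²)⁹ = v³, (v²)¹⁰ = v⁵, (v²)¹¹ = v⁷, (v²)¹² = v⁹, (v²)¹³ = v¹¹, (v²)¹⁴ = v¹³, (v²)¹⁵ = e.
The smallest positive k with (v²)ᵏ = e is 15, so |⟨v²⟩| = 15.

Answer: 15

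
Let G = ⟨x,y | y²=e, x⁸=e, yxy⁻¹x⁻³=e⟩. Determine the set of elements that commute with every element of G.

An element z ∈ Z(G) iff z commutes with every generator.
For example x⁴ is central: (x⁴)·x = x⁵ = x·(x⁴); (x⁴)·y = x⁴y = y·(x⁴).
Whereas x ∉ Z(G) since x·y = xy ≠ x³y = y·x.
Checking each of the 16 elements this way gives Z(G) = {e, x⁴}, of order 2.

Answer: {e, x⁴}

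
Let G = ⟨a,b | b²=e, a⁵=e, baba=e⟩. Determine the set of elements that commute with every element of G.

An element z ∈ Z(G) iff z commutes with every generator.
For example e is central: e·a = a = a·e; e·b = b = b·e.
Whereas a ∉ Z(G) since a·b = ab ≠ a⁴b = b·a.
Checking each of the 10 elements this way gives Z(G) = {e}, of order 1.

Answer: {e}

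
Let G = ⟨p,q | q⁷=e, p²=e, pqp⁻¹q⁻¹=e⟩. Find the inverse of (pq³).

The order of (pq³) is 14 (smallest k with (pq³)ᵏ = e), so (pq³)⁻¹ = (pq³)¹³ = pq⁴.
Check: (pq³) · (pq⁴) → (pq³) · p = q³;   (q³) · q⁴ = e, giving e as required.

Answer: pq⁴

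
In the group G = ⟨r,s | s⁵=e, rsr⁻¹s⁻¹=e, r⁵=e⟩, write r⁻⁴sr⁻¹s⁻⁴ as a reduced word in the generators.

Multiply left to right, reducing at each step:
  r · s = rs
  (rs) · r⁻¹ = s
  s · s⁻⁴ = s²

Answer: s²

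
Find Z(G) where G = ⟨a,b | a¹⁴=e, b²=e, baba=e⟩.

An element z ∈ Z(G) iff z commutes with every generator.
For example a⁷ is central: (a⁷)·a = a⁸ = a·(a⁷); (a⁷)·b = a⁷b = b·(a⁷).
Whereas a ∉ Z(G) since a·b = ab ≠ a¹³b = b·a.
Checking each of the 28 elements this way gives Z(G) = {e, a⁷}, of order 2.

Answer: {e, a⁷}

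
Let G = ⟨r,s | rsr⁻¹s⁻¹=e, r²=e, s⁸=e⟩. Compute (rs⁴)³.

Compute successive powers of (rs⁴), reducing at each step:
  (rs⁴)²: (rs⁴) · r = s⁴;   (s⁴) · s⁴ = e
  (rs⁴)³: e · r = r;   r · s⁴ = rs⁴

Answer: rs⁴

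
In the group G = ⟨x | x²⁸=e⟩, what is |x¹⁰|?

Compute successive powers until reaching e:
  (x¹⁰)¹ = x¹⁰, (x¹⁰)² = x²⁰, (x¹⁰)³ = x², (x¹⁰)⁴ = x¹², (x¹⁰)⁵ = x²², (x¹⁰)⁶ = x⁴, (x¹⁰)⁷ = x¹⁴, (x¹⁰)⁸ = x²⁴, (x¹⁰)⁹ = x⁶, (x¹⁰)¹⁰ = x¹⁶, (x¹⁰)¹¹ = x²⁶, (x¹⁰)¹² = x⁸, (x¹⁰)¹³ = x¹⁸, (x¹⁰)¹⁴ = e.
The smallest positive k with (x¹⁰)ᵏ = e is 14.

Answer: 14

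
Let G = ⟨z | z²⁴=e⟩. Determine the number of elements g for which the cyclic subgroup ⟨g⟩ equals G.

G is cyclic of order 24. An element generates G iff its order is 24, and a cyclic group of order 24 has exactly φ(24) = 8 such elements.

Answer: 8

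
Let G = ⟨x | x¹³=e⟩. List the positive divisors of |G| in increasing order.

|G| = 13 = 13. By Lagrange's theorem the order of any subgroup divides 13; the divisors of 13 are 1, 13.

Answer: 1, 13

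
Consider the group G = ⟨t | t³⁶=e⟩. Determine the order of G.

G is generated by a single element, so G is cyclic. The relator gives t³⁶ = e and no smaller power is forced to be e, so the 36 powers {e, t, t², t³, t⁴, t⁵, t⁶, t⁷, t⁸, t⁹, t²², t²³, t²¹, t²⁰, t²⁴, t²⁵, t²⁶, t²⁷, t²⁸, t²⁹, t³², t³³, t³¹, t³⁰, t³⁴, t³⁵, t¹², t¹³, t¹¹, t¹⁰, t¹⁴, t¹⁵, t¹⁶, t¹⁷, t¹⁸, t¹⁹} are distinct. Hence |G| = 36.

Answer: 36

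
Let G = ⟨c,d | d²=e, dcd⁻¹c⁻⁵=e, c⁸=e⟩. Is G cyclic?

Every cyclic group is abelian. But c·d = cd while d·c = c⁵d, so c·d ≠ d·c and G is not abelian. Hence G is not cyclic.

Answer: No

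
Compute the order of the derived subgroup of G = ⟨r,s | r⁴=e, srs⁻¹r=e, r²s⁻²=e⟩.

G' = [G, G] is generated by all commutators. The generator-pair commutators are: [r, s] = r².
The subgroup they normally generate is {e, r²}, of order 2.
Check: |G/G'| = 8/2 = 4 is the order of the abelianisation.

Answer: 2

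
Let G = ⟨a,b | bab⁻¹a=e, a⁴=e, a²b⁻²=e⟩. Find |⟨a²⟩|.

|⟨a²⟩| equals the order of a². Compute successive powers until reaching e:
  (a²)¹ = a², (a²)² = e.
The smallest positive k with (a²)ᵏ = e is 2, so |⟨a²⟩| = 2.

Answer: 2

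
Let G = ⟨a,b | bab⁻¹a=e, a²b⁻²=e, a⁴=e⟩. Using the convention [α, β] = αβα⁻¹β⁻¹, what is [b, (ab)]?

[b, (ab)] = b·(ab)·b⁻¹·(ab)⁻¹.
  b · (ab) = a
  a · (b⁻¹) = ab⁻¹
  (ab⁻¹) · (ab⁻¹) = a²

Answer: a²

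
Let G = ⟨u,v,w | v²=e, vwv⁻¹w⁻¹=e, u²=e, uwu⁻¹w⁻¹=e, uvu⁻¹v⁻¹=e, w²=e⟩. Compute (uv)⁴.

Compute successive powers of (uv), reducing at each step:
  (uv)²: (uv) · u = v;   v · v = e
  (uv)³: e · u = u;   u · v = uv
  (uv)⁴: (uv) · u = v;   v · v = e

Answer: e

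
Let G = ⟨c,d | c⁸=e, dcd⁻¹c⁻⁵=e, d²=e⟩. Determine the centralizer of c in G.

⟨c⟩ ⊆ C_G(c) since powers of c commute with c; so |C_G(c)| ≥ |⟨c⟩| = 8.
By orbit–stabilizer, |C_G(c)| = |G| / |conj. class of c| = 16 / 2 = 8.
The 8 elements commuting with c are {e, c, c², c³, c⁴, c⁵, c⁶, c⁷}.

Answer: {e, c, c², c³, c⁴, c⁵, c⁶, c⁷}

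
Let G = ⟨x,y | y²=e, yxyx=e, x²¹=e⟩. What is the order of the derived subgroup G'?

G' = [G, G] is generated by all commutators. The generator-pair commutators are: [x, y] = x².
The subgroup they normally generate is {e, x, x², x³, x⁴, x⁵, x⁶, x⁷, x⁸, x⁹, x¹⁰, x¹¹, x¹², x¹³, x¹⁴, x¹⁵, x¹⁶, x¹⁷, x¹⁸, x¹⁹, x²⁰}, of order 21.
Check: |G/G'| = 42/21 = 2 is the order of the abelianisation.

Answer: 21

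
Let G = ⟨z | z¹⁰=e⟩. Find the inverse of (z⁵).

The order of (z⁵) is 2 (smallest k with (z⁵)ᵏ = e), so (z⁵)⁻¹ = (z⁵)¹ = z⁵.
Check: (z⁵) · (z⁵) → (z⁵) · z⁵ = e, giving e as required.

Answer: z⁵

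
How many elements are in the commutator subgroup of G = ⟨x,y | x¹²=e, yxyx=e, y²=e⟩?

G' = [G, G] is generated by all commutators. The generator-pair commutators are: [x, y] = x².
The subgroup they normally generate is {e, x², x⁴, x⁶, x⁸, x¹⁰}, of order 6.
Check: |G/G'| = 24/6 = 4 is the order of the abelianisation.

Answer: 6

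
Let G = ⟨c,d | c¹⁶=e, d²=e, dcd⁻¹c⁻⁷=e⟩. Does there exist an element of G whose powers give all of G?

Every cyclic group is abelian. But c·d = cd while d·c = c⁷d, so c·d ≠ d·c and G is not abelian. Hence G is not cyclic.

Answer: No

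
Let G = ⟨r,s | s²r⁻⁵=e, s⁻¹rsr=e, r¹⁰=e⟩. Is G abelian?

r·s = rs but s·r = r⁴s⁻¹, so r·s ≠ s·r and G is not abelian.

Answer: No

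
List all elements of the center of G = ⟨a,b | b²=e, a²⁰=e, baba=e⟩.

An element z ∈ Z(G) iff z commutes with every generator.
For example a¹⁰ is central: (a¹⁰)·a = a¹¹ = a·(a¹⁰); (a¹⁰)·b = a¹⁰b = b·(a¹⁰).
Whereas a ∉ Z(G) since a·b = ab ≠ a¹⁹b = b·a.
Checking each of the 40 elements this way gives Z(G) = {e, a¹⁰}, of order 2.

Answer: {e, a¹⁰}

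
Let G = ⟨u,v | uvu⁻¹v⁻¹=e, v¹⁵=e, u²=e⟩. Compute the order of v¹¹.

Compute successive powers until reaching e:
  (v¹¹)¹ = v¹¹, (v¹¹)² = v⁷, (v¹¹)³ = v³, (v¹¹)⁴ = v¹⁴, (v¹¹)⁵ = v¹⁰, (v¹¹)⁶ = v⁶, (v¹¹)⁷ = v², (v¹¹)⁸ = v¹³, (v¹¹)⁹ = v⁹, (v¹¹)¹⁰ = v⁵, (v¹¹)¹¹ = v, (v¹¹)¹² = v¹², (v¹¹)¹³ = v⁸, (v¹¹)¹⁴ = v⁴, (v¹¹)¹⁵ = e.
The smallest positive k with (v¹¹)ᵏ = e is 15.

Answer: 15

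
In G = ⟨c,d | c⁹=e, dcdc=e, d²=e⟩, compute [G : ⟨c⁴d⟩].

First find ord(c⁴d) by computing successive powers:
  (c⁴d)¹ = c⁴d, (c⁴d)² = e.
So |⟨c⁴d⟩| = ord(c⁴d) = 2. With |G| = 18, by Lagrange [G : ⟨c⁴d⟩] = 18/2 = 9.

Answer: 9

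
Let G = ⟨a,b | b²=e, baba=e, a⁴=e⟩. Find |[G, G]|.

G' = [G, G] is generated by all commutators. The generator-pair commutators are: [a, b] = a².
The subgroup they normally generate is {e, a²}, of order 2.
Check: |G/G'| = 8/2 = 4 is the order of the abelianisation.

Answer: 2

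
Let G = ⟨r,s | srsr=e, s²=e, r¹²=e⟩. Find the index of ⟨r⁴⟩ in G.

First find ord(r⁴) by computing successive powers:
  (r⁴)¹ = r⁴, (r⁴)² = r⁸, (r⁴)³ = e.
So |⟨r⁴⟩| = ord(r⁴) = 3. With |G| = 24, by Lagrange [G : ⟨r⁴⟩] = 24/3 = 8.

Answer: 8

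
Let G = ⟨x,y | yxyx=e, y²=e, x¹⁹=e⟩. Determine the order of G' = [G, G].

G' = [G, G] is generated by all commutators. The generator-pair commutators are: [x, y] = x².
The subgroup they normally generate is {e, x, x², x³, x⁴, x⁵, x⁶, x⁷, x⁸, x⁹, x¹⁰, x¹¹, x¹², x¹³, x¹⁴, x¹⁵, x¹⁶, x¹⁷, x¹⁸}, of order 19.
Check: |G/G'| = 38/19 = 2 is the order of the abelianisation.

Answer: 19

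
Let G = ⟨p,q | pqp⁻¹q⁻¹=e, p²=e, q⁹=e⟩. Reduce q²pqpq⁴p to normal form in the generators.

Multiply left to right, reducing at each step:
  (q²) · p = pq²
  (pq²) · q = pq³
  (pq³) · p = q³
  (q³) · q⁴ = q⁷
  (q⁷) · p = pq⁷

Answer: pq⁷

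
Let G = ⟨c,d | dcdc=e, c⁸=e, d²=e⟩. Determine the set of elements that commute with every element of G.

An element z ∈ Z(G) iff z commutes with every generator.
For example c⁴ is central: (c⁴)·c = c⁵ = c·(c⁴); (c⁴)·d = c⁴d = d·(c⁴).
Whereas c ∉ Z(G) since c·d = cd ≠ c⁷d = d·c.
Checking each of the 16 elements this way gives Z(G) = {e, c⁴}, of order 2.

Answer: {e, c⁴}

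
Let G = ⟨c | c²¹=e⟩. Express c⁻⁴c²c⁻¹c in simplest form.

Multiply left to right, reducing at each step:
  (c¹⁷) · c² = c¹⁹
  (c¹⁹) · c⁻¹ = c¹⁸
  (c¹⁸) · c = c¹⁹

Answer: c¹⁹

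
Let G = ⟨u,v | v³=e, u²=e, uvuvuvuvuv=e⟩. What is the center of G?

An element z ∈ Z(G) iff z commutes with every generator.
For example e is central: e·u = u = u·e; e·v = v = v·e.
Whereas u ∉ Z(G) since u·v = uv ≠ vu = v·u.
Checking each of the 60 elements this way gives Z(G) = {e}, of order 1.

Answer: {e}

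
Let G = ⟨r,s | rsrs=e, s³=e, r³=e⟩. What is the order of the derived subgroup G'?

G' = [G, G] is generated by all commutators. The generator-pair commutators are: [r, s] = rs²r.
The subgroup they normally generate is {e, rs, r²s², rs²r}, of order 4.
Check: |G/G'| = 12/4 = 3 is the order of the abelianisation.

Answer: 4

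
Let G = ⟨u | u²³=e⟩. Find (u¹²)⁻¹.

The order of (u¹²) is 23 (smallest k with (u¹²)ᵏ = e), so (u¹²)⁻¹ = (u¹²)²² = u¹¹.
Check: (u¹²) · (u¹¹) → (u¹²) · u¹¹ = e, giving e as required.

Answer: u¹¹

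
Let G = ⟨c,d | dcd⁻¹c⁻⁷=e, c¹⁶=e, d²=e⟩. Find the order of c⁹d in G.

Compute successive powers until reaching e:
  (c⁹d)¹ = c⁹d, (c⁹d)² = c⁸, (c⁹d)³ = cd, (c⁹d)⁴ = e.
The smallest positive k with (c⁹d)ᵏ = e is 4.

Answer: 4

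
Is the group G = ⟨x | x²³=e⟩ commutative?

G has a single generator, so G is cyclic and hence abelian.

Answer: Yes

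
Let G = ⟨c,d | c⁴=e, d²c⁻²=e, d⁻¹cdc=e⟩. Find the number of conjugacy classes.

The conjugacy classes (representative and size) are:
  [e] (size 1), [c³] (size 2), [c²] (size 1), [d⁻¹] (size 2), [cd⁻¹] (size 2).
Class equation: 1 + 2 + 1 + 2 + 2 = 8 = |G|. So G has 5 conjugacy classes.

Answer: 5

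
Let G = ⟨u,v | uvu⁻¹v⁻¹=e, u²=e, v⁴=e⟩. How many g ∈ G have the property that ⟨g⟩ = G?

⟨g⟩ = G would require ord(g) = |G| = 8, but the maximum element order in G is 4 < 8. So G is not cyclic and no single element generates it: the count is 0.

Answer: 0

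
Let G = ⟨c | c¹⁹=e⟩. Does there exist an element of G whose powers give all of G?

|G| = 19. The element c has order 19 (its powers give 19 distinct elements), so ⟨c⟩ = G and G is cyclic.

Answer: Yes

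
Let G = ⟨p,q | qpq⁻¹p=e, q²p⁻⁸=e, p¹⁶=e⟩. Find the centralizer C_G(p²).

⟨p²⟩ ⊆ C_G(p²) since powers of p² commute with p²; so |C_G(p²)| ≥ |⟨p²⟩| = 8.
By orbit–stabilizer, |C_G(p²)| = |G| / |conj. class of p²| = 32 / 2 = 16.
The 16 elements commuting with p² are {e, p, p², p³, p⁴, p⁵, p⁶, p⁷, p⁸, p⁹, p¹⁰, p¹¹, p¹², p¹³, p¹⁴, p¹⁵}.

Answer: {e, p, p², p³, p⁴, p⁵, p⁶, p⁷, p⁸, p⁹, p¹⁰, p¹¹, p¹², p¹³, p¹⁴, p¹⁵}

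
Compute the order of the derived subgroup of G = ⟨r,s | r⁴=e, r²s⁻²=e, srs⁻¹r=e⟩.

G' = [G, G] is generated by all commutators. The generator-pair commutators are: [r, s] = r².
The subgroup they normally generate is {e, r²}, of order 2.
Check: |G/G'| = 8/2 = 4 is the order of the abelianisation.

Answer: 2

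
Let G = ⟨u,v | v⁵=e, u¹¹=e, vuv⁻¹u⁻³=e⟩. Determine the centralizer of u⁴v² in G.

⟨u⁴v²⟩ ⊆ C_G(u⁴v²) since powers of u⁴v² commute with u⁴v²; so |C_G(u⁴v²)| ≥ |⟨u⁴v²⟩| = 5.
By orbit–stabilizer, |C_G(u⁴v²)| = |G| / |conj. class of u⁴v²| = 55 / 11 = 5.
The 5 elements commuting with u⁴v² are {e, uv, u²v³, u⁴v², u⁷v⁴}.

Answer: {e, uv, u²v³, u⁴v², u⁷v⁴}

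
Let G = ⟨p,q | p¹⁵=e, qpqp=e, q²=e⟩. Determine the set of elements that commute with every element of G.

An element z ∈ Z(G) iff z commutes with every generator.
For example e is central: e·p = p = p·e; e·q = q = q·e.
Whereas p ∉ Z(G) since p·q = pq ≠ p¹⁴q = q·p.
Checking each of the 30 elements this way gives Z(G) = {e}, of order 1.

Answer: {e}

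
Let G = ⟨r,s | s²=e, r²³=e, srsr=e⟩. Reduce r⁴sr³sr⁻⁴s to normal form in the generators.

Multiply left to right, reducing at each step:
  (r⁴) · s = r⁴s
  (r⁴s) · r³ = rs
  (rs) · s = r
  r · r⁻⁴ = r²⁰
  (r²⁰) · s = r²⁰s

Answer: r²⁰s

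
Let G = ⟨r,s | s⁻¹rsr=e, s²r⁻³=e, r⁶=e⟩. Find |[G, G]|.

G' = [G, G] is generated by all commutators. The generator-pair commutators are: [r, s] = r².
The subgroup they normally generate is {e, r², r⁴}, of order 3.
Check: |G/G'| = 12/3 = 4 is the order of the abelianisation.

Answer: 3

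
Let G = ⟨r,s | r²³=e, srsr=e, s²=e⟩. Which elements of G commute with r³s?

⟨r³s⟩ ⊆ C_G(r³s) since powers of r³s commute with r³s; so |C_G(r³s)| ≥ |⟨r³s⟩| = 2.
By orbit–stabilizer, |C_G(r³s)| = |G| / |conj. class of r³s| = 46 / 23 = 2.
The 2 elements commuting with r³s are {e, r³s}.

Answer: {e, r³s}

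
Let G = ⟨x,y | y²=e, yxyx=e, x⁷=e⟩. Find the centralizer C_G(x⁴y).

⟨x⁴y⟩ ⊆ C_G(x⁴y) since powers of x⁴y commute with x⁴y; so |C_G(x⁴y)| ≥ |⟨x⁴y⟩| = 2.
By orbit–stabilizer, |C_G(x⁴y)| = |G| / |conj. class of x⁴y| = 14 / 7 = 2.
The 2 elements commuting with x⁴y are {e, x⁴y}.

Answer: {e, x⁴y}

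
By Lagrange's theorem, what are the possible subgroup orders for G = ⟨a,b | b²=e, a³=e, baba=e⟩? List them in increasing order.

|G| = 6 = 2 · 3. By Lagrange's theorem the order of any subgroup divides 6; the divisors of 6 are 1, 2, 3, 6.

Answer: 1, 2, 3, 6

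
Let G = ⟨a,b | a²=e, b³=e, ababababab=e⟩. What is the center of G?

An element z ∈ Z(G) iff z commutes with every generator.
For example e is central: e·a = a = a·e; e·b = b = b·e.
Whereas a ∉ Z(G) since a·b = ab ≠ ba = b·a.
Checking each of the 60 elements this way gives Z(G) = {e}, of order 1.

Answer: {e}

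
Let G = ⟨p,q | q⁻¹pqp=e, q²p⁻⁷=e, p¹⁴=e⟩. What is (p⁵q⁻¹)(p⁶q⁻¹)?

Compute (p⁵q⁻¹) · (p⁶q⁻¹) by multiplying left to right and reducing via the relations at each step:
  (p⁵q⁻¹) · p⁶ = p⁶q
  (p⁶q) · q⁻¹ = p⁶

Answer: p⁶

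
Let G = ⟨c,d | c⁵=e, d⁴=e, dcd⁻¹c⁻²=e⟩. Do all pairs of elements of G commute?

c·d = cd but d·c = c²d, so c·d ≠ d·c and G is not abelian.

Answer: No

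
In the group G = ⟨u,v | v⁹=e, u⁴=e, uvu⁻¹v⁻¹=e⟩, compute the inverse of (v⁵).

The order of (v⁵) is 9 (smallest k with (v⁵)ᵏ = e), so (v⁵)⁻¹ = (v⁵)⁸ = v⁴.
Check: (v⁵) · (v⁴) → (v⁵) · v⁴ = e, giving e as required.

Answer: v⁴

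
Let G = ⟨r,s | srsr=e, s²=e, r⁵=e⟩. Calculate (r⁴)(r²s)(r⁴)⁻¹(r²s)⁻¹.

[(r⁴), (r²s)] = (r⁴)·(r²s)·(r⁴)⁻¹·(r²s)⁻¹.
  (r⁴) · (r²s) = rs
  (rs) · r = s
  s · (r²s) = r³

Answer: r³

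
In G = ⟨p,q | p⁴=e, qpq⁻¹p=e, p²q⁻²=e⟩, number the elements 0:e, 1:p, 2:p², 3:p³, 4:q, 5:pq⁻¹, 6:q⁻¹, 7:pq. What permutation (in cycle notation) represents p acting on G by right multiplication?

(0 1 2 3)(4 5 6 7)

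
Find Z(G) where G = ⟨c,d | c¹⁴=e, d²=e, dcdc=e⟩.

An element z ∈ Z(G) iff z commutes with every generator.
For example c⁷ is central: (c⁷)·c = c⁸ = c·(c⁷); (c⁷)·d = c⁷d = d·(c⁷).
Whereas c ∉ Z(G) since c·d = cd ≠ c¹³d = d·c.
Checking each of the 28 elements this way gives Z(G) = {e, c⁷}, of order 2.

Answer: {e, c⁷}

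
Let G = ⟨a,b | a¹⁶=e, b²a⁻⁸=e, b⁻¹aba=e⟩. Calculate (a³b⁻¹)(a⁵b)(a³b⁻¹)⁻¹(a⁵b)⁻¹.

[(a³b⁻¹), (a⁵b)] = (a³b⁻¹)·(a⁵b)·(a³b⁻¹)⁻¹·(a⁵b)⁻¹.
  (a³b⁻¹) · (a⁵b) = a¹⁴
  (a¹⁴) · (a³b) = ab
  (ab) · (a⁵b⁻¹) = a¹²

Answer: a¹²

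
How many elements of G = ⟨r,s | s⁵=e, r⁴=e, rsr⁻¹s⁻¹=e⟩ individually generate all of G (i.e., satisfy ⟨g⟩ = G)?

G is cyclic of order 20. An element generates G iff its order is 20, and a cyclic group of order 20 has exactly φ(20) = 8 such elements.

Answer: 8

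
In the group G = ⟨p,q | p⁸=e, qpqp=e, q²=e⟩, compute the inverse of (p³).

The order of (p³) is 8 (smallest k with (p³)ᵏ = e), so (p³)⁻¹ = (p³)⁷ = p⁵.
Check: (p³) · (p⁵) → (p³) · p⁵ = e, giving e as required.

Answer: p⁵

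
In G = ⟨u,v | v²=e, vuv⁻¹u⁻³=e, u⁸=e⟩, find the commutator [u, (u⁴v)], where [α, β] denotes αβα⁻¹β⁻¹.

[u, (u⁴v)] = u·(u⁴v)·u⁻¹·(u⁴v)⁻¹.
  u · (u⁴v) = u⁵v
  (u⁵v) · (u⁷) = u²v
  (u²v) · (u⁴v) = u⁶

Answer: u⁶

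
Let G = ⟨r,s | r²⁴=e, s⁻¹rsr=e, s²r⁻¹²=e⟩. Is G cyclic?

Every cyclic group is abelian. But r·s = rs while s·r = r¹¹s⁻¹, so r·s ≠ s·r and G is not abelian. Hence G is not cyclic.

Answer: No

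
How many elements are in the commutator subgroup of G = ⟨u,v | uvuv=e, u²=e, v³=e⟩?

G' = [G, G] is generated by all commutators. The generator-pair commutators are: [u, v] = v.
The subgroup they normally generate is {e, v, v²}, of order 3.
Check: |G/G'| = 6/3 = 2 is the order of the abelianisation.

Answer: 3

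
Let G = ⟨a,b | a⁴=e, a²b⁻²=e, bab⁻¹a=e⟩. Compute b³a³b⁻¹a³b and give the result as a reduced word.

Multiply left to right, reducing at each step:
  (b⁻¹) · a³ = ab⁻¹
  (ab⁻¹) · b⁻¹ = a³
  (a³) · a³ = a²
  (a²) · b = b⁻¹

Answer: b⁻¹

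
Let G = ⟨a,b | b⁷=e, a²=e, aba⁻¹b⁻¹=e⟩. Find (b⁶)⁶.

Compute successive powers of (b⁶), reducing at each step:
  (b⁶)²: (b⁶) · b⁶ = b⁵
  (b⁶)³: (b⁵) · b⁶ = b⁴
  (b⁶)⁴: (b⁴) · b⁶ = b³
  (b⁶)⁵: (b³) · b⁶ = b²
  (b⁶)⁶: (b²) · b⁶ = b

Answer: b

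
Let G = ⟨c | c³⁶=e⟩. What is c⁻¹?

The order of c is 36 (smallest k with cᵏ = e), so c⁻¹ = c³⁵ = c³⁵.
Check: c · (c³⁵) → c · c³⁵ = e, giving e as required.

Answer: c³⁵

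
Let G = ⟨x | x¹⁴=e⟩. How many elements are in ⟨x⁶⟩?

|⟨x⁶⟩| equals the order of x⁶. Compute successive powers until reaching e:
  (x⁶)¹ = x⁶, (x⁶)² = x¹², (x⁶)³ = x⁴, (x⁶)⁴ = x¹⁰, (x⁶)⁵ = x², (x⁶)⁶ = x⁸, (x⁶)⁷ = e.
The smallest positive k with (x⁶)ᵏ = e is 7, so |⟨x⁶⟩| = 7.

Answer: 7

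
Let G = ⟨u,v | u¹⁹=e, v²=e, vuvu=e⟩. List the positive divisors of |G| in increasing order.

|G| = 38 = 2 · 19. By Lagrange's theorem the order of any subgroup divides 38; the divisors of 38 are 1, 2, 19, 38.

Answer: 1, 2, 19, 38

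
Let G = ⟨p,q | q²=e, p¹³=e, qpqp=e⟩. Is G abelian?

p·q = pq but q·p = p¹²q, so p·q ≠ q·p and G is not abelian.

Answer: No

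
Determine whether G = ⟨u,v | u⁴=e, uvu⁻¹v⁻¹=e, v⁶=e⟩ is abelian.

Each pair of generators commutes: u·v = uv = v·u. Since the generators pairwise commute, every element of G commutes with every other, so G is abelian.

Answer: Yes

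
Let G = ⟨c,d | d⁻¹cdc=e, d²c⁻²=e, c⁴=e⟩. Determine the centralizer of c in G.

⟨c⟩ ⊆ C_G(c) since powers of c commute with c; so |C_G(c)| ≥ |⟨c⟩| = 4.
By orbit–stabilizer, |C_G(c)| = |G| / |conj. class of c| = 8 / 2 = 4.
The 4 elements commuting with c are {e, c, c², c³}.

Answer: {e, c, c², c³}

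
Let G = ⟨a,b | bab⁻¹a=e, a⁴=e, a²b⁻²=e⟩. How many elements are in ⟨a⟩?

|⟨a⟩| equals the order of a. Compute successive powers until reaching e:
  a¹ = a, a² = a², a³ = a³, a⁴ = e.
The smallest positive k with aᵏ = e is 4, so |⟨a⟩| = 4.

Answer: 4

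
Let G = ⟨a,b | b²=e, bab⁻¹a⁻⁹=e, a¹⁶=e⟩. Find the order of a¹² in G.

Compute successive powers until reaching e:
  (a¹²)¹ = a¹², (a¹²)² = a⁸, (a¹²)³ = a⁴, (a¹²)⁴ = e.
The smallest positive k with (a¹²)ᵏ = e is 4.

Answer: 4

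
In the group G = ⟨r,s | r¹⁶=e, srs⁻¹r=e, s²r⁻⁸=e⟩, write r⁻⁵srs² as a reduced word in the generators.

Multiply left to right, reducing at each step:
  (r¹¹) · s = r³s⁻¹
  (r³s⁻¹) · r = r²s⁻¹
  (r²s⁻¹) · s² = r²s

Answer: r²s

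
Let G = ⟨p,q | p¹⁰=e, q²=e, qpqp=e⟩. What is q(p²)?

Compute q · (p²) by multiplying left to right and reducing via the relations at each step:
  q · p² = p⁸q

Answer: p⁸q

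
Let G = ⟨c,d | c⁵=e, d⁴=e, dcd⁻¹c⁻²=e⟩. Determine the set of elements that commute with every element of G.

An element z ∈ Z(G) iff z commutes with every generator.
For example e is central: e·c = c = c·e; e·d = d = d·e.
Whereas c ∉ Z(G) since c·d = cd ≠ c²d = d·c.
Checking each of the 20 elements this way gives Z(G) = {e}, of order 1.

Answer: {e}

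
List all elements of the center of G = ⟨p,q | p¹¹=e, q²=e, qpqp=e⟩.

An element z ∈ Z(G) iff z commutes with every generator.
For example e is central: e·p = p = p·e; e·q = q = q·e.
Whereas p ∉ Z(G) since p·q = pq ≠ p¹⁰q = q·p.
Checking each of the 22 elements this way gives Z(G) = {e}, of order 1.

Answer: {e}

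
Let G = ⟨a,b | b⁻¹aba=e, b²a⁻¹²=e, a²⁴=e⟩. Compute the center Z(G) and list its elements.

An element z ∈ Z(G) iff z commutes with every generator.
For example a¹² is central: (a¹²)·a = a¹³ = a·(a¹²); (a¹²)·b = b⁻¹ = b·(a¹²).
Whereas a ∉ Z(G) since a·b = ab ≠ a¹¹b⁻¹ = b·a.
Checking each of the 48 elements this way gives Z(G) = {e, a¹²}, of order 2.

Answer: {e, a¹²}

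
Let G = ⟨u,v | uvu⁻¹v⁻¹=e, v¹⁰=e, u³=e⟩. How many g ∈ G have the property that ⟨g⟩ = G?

G is cyclic of order 30. An element generates G iff its order is 30, and a cyclic group of order 30 has exactly φ(30) = 8 such elements.

Answer: 8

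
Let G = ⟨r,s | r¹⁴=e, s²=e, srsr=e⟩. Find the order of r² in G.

Compute successive powers until reaching e:
  (r²)¹ = r², (r²)² = r⁴, (r²)³ = r⁶, (r²)⁴ = r⁸, (r²)⁵ = r¹⁰, (r²)⁶ = r¹², (r²)⁷ = e.
The smallest positive k with (r²)ᵏ = e is 7.

Answer: 7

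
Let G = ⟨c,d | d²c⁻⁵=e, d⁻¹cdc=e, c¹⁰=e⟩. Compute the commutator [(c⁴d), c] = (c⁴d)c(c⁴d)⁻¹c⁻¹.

[(c⁴d), c] = (c⁴d)·c·(c⁴d)⁻¹·c⁻¹.
  (c⁴d) · c = c³d
  (c³d) · (c⁴d⁻¹) = c⁹
  (c⁹) · (c⁹) = c⁸

Answer: c⁸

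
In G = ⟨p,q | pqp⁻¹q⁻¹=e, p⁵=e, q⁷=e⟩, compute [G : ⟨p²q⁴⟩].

First find ord(p²q⁴) by computing successive powers:
  (p²q⁴)¹ = p²q⁴, (p²q⁴)² = p⁴q, (p²q⁴)³ = pq⁵, (p²q⁴)⁴ = p³q², (p²q⁴)⁵ = q⁶, (p²q⁴)⁶ = p²q³, (p²q⁴)⁷ = p⁴, (p²q⁴)⁸ = pq⁴, (p²q⁴)⁹ = p³q, (p²q⁴)¹⁰ = q⁵, (p²q⁴)¹¹ = p²q², (p²q⁴)¹² = p⁴q⁶, (p²q⁴)¹³ = pq³, (p²q⁴)¹⁴ = p³, (p²q⁴)¹⁵ = q⁴, (p²q⁴)¹⁶ = p²q, (p²q⁴)¹⁷ = p⁴q⁵, (p²q⁴)¹⁸ = pq², (p²q⁴)¹⁹ = p³q⁶, (p²q⁴)²⁰ = q³, (p²q⁴)²¹ = p², (p²q⁴)²² = p⁴q⁴, (p²q⁴)²³ = pq, (p²q⁴)²⁴ = p³q⁵, (p²q⁴)²⁵ = q², (p²q⁴)²⁶ = p²q⁶, (p²q⁴)²⁷ = p⁴q³, (p²q⁴)²⁸ = p, (p²q⁴)²⁹ = p³q⁴, (p²q⁴)³⁰ = q, (p²q⁴)³¹ = p²q⁵, (p²q⁴)³² = p⁴q², (p²q⁴)³³ = pq⁶, (p²q⁴)³⁴ = p³q³, (p²q⁴)³⁵ = e.
So |⟨p²q⁴⟩| = ord(p²q⁴) = 35. With |G| = 35, by Lagrange [G : ⟨p²q⁴⟩] = 35/35 = 1.

Answer: 1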